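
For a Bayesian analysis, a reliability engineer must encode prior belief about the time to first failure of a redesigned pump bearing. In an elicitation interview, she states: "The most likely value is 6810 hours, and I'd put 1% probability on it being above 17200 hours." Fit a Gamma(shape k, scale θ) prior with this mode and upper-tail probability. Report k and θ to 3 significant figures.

Gamma(k,θ) with k>1 has mode (k−1)θ, so θ = 6810/(k−1).
Need P(X < 17200) = 0.99 with θ tied to k this way. Start at k = 2, θ = 6810: P(X<17200) ≈ 0.718.
Too low — raise k to concentrate. Iterating converges to k ≈ 6.46.
Then θ = 6810/(6.46−1) ≈ 1250.

k ≈ 6.46, θ ≈ 1250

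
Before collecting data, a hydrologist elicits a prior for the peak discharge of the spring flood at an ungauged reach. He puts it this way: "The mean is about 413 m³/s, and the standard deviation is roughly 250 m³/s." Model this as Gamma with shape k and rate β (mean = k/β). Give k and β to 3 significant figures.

k ≈ 2.73, β ≈ 0.00661

For Gamma(k, rate β): mean = k/β, variance = k/β², so CV = 1/√k.
CV = SD/mean = 250/413 = 0.6053, hence k = 1/CV² = 2.73.
Then β = k/mean = 2.73/413 = 0.00661.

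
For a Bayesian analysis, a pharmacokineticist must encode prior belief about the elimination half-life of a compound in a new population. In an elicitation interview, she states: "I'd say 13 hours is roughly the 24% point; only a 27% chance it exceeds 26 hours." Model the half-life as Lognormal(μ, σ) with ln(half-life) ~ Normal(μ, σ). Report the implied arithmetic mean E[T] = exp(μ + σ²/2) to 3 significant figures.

E[T] ≈ 21.6 hours

If T ~ Lognormal(μ,σ) then ln T ~ Normal(μ,σ), so the p-quantile of ln T is μ + z_p·σ.
ln(13) = 2.565 and ln(26) = 3.258; z_{0.24} = -0.7063, z_{0.73} = 0.6128.
σ = (3.258 − 2.565)/(0.6128 − (-0.7063)) = 0.525.
μ = 2.565 − (-0.7063)·0.525 = 2.936.
E[T] = exp(μ + σ²/2) = exp(2.936 + 0.1381) = 21.6 hours.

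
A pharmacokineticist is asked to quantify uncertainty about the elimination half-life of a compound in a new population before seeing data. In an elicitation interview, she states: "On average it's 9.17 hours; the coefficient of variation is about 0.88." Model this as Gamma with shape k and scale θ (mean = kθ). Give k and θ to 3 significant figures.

For Gamma(k, scale θ): mean = kθ, variance = kθ², so CV = 1/√k.
CV = 0.88, hence k = 1/CV² = 1.29.
Then θ = mean/k = 9.17/1.29 = 7.1.

k ≈ 1.29, θ ≈ 7.1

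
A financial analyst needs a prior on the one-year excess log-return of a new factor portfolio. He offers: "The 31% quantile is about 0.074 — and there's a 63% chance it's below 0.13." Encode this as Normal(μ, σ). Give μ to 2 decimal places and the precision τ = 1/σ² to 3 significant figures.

μ = 0.11, τ = 218

The p-quantile of Normal(μ,σ) is μ + z_p·σ, with z_{0.31} = -0.4959 and z_{0.63} = 0.3319.
Eliminate σ: μ = (z₂·x₁ − z₁·x₂)/(z₂ − z₁) = (0.3319·0.074 − (-0.4959)·0.13)/0.8277 = 0.11.
Then σ = (x₂ − x₁)/(z₂ − z₁) = (0.13 − 0.074)/0.8277 = 0.07.
Precision τ = 1/σ² = 1/0.06766² = 218.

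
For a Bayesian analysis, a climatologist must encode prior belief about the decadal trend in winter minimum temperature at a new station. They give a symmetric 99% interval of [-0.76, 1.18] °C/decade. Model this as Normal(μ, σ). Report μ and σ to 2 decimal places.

μ = 0.21, σ = 0.38

A symmetric 99% interval runs μ ± z·σ with z = 2.576.
Half-width = 0.97, so σ = 0.97/2.576 = 0.38.
μ is the interval midpoint, 0.21.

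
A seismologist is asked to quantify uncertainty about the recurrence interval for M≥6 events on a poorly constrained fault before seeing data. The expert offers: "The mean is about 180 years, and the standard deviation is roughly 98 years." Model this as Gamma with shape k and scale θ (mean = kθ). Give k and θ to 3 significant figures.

k ≈ 3.37, θ ≈ 53.4

For Gamma(k, scale θ): mean = kθ, variance = kθ², so CV = 1/√k.
CV = SD/mean = 98/180 = 0.5444, hence k = 1/CV² = 3.37.
Then θ = mean/k = 180/3.37 = 53.4.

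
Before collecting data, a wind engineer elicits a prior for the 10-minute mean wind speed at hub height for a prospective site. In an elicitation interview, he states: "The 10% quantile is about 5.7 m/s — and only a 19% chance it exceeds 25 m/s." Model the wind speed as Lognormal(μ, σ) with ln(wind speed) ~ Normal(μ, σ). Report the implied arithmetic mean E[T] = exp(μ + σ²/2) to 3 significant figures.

E[T] ≈ 17.3 m/s

If T ~ Lognormal(μ,σ) then ln T ~ Normal(μ,σ), so the p-quantile of ln T is μ + z_p·σ.
ln(5.7) = 1.74 and ln(25) = 3.219; z_{0.1} = -1.282, z_{0.81} = 0.8779.
σ = (3.219 − 1.74)/(0.8779 − (-1.282)) = 0.685.
μ = 1.74 − (-1.282)·0.685 = 2.618.
E[T] = exp(μ + σ²/2) = exp(2.618 + 0.2344) = 17.3 m/s.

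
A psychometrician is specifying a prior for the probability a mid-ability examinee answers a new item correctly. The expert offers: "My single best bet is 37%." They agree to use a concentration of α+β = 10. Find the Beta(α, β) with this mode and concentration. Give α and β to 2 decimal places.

α = 3.96, β = 6.04

For α,β > 1 the Beta mode is (α−1)/(α+β−2). With α+β = 10, the mode is (α−1)/8.
Set (α−1)/8 = 0.37 → α = 1 + 0.37·8 = 3.96.
β = 10 − α = 6.04.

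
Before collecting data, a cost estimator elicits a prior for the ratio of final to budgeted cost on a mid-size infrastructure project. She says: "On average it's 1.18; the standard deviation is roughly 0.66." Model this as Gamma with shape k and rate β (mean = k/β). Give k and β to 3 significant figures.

k ≈ 3.2, β ≈ 2.71

For Gamma(k, rate β): mean = k/β, variance = k/β², so CV = 1/√k.
CV = SD/mean = 0.66/1.18 = 0.5593, hence k = 1/CV² = 3.2.
Then β = k/mean = 3.2/1.18 = 2.71.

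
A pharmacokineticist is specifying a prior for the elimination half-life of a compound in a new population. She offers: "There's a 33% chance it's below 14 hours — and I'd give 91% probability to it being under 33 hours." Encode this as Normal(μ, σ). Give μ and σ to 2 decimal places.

μ = 18.69, σ = 10.67

The p-quantile of Normal(μ,σ) is μ + z_p·σ, with z_{0.33} = -0.4399 and z_{0.91} = 1.341.
Eliminate σ: μ = (z₂·x₁ − z₁·x₂)/(z₂ − z₁) = (1.341·14 − (-0.4399)·33)/1.781 = 18.69.
Then σ = (x₂ − x₁)/(z₂ − z₁) = (33 − 14)/1.781 = 10.67.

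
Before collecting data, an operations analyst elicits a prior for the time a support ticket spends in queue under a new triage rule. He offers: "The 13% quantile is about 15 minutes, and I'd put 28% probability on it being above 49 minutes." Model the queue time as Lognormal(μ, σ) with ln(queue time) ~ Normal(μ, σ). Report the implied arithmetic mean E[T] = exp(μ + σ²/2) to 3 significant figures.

If T ~ Lognormal(μ,σ) then ln T ~ Normal(μ,σ), so the p-quantile of ln T is μ + z_p·σ.
ln(15) = 2.708 and ln(49) = 3.892; z_{0.13} = -1.126, z_{0.72} = 0.5828.
σ = (3.892 − 2.708)/(0.5828 − (-1.126)) = 0.693.
μ = 2.708 − (-1.126)·0.693 = 3.488.
E[T] = exp(μ + σ²/2) = exp(3.488 + 0.2398) = 41.6 minutes.

E[T] ≈ 41.6 minutes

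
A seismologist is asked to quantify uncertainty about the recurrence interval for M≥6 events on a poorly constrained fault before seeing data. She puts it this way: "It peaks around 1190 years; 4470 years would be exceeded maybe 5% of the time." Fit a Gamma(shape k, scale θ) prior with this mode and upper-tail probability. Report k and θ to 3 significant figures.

Gamma(k,θ) with k>1 has mode (k−1)θ, so θ = 1190/(k−1).
Need P(X < 4470) = 0.95 with θ tied to k this way. Start at k = 2, θ = 1190: P(X<4470) ≈ 0.889.
Too low — raise k to concentrate. Iterating converges to k ≈ 2.46.
Then θ = 1190/(2.46−1) ≈ 818.

k ≈ 2.46, θ ≈ 818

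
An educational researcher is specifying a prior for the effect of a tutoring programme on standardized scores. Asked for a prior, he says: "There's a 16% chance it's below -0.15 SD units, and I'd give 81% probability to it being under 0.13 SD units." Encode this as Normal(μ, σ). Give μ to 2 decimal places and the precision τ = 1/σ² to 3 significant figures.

For Normal(μ,σ), the p-quantile is μ + z_p·σ. Here z_{0.16} = -0.9945, z_{0.81} = 0.8779.
So -0.15 = μ − 0.9945σ and 0.13 = μ + 0.8779σ.
Subtracting: σ = (0.13 − -0.15)/(0.8779 − (-0.9945)) = 0.15.
Then μ = -0.15 − (-0.9945)·0.15 = -0.00.
Precision τ = 1/σ² = 1/0.1495² = 44.7.

μ = -0.00, τ = 44.7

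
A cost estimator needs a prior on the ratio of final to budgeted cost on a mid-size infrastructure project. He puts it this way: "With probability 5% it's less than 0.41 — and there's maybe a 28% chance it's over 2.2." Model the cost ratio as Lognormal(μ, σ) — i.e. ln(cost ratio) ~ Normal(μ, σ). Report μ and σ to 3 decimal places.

If T ~ Lognormal(μ,σ) then ln T ~ Normal(μ,σ), so the p-quantile of ln T is μ + z_p·σ.
ln(0.41) = -0.8916 and ln(2.2) = 0.7885; z_{0.05} = -1.645, z_{0.72} = 0.5828.
σ = (0.7885 − -0.8916)/(0.5828 − (-1.645)) = 0.754.
μ = -0.8916 − (-1.645)·0.754 = 0.349.

μ ≈ 0.349, σ ≈ 0.754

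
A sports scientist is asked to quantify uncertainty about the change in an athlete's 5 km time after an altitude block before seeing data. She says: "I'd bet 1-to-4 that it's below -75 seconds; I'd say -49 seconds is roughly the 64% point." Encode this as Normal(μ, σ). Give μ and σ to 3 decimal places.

μ = -56.766, σ = 21.665

For Normal(μ,σ), the p-quantile is μ + z_p·σ. Here z_{0.2} = -0.8416, z_{0.64} = 0.3585.
So -75 = μ − 0.8416σ and -49 = μ + 0.3585σ.
Subtracting: σ = (-49 − -75)/(0.3585 − (-0.8416)) = 21.665.
Then μ = -75 − (-0.8416)·21.665 = -56.766.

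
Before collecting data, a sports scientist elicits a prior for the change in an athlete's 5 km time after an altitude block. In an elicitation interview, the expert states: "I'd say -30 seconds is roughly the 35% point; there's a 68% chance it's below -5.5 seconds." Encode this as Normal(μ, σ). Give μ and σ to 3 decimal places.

For Normal(μ,σ), the p-quantile is μ + z_p·σ. Here z_{0.35} = -0.3853, z_{0.68} = 0.4677.
So -30 = μ − 0.3853σ and -5.5 = μ + 0.4677σ.
Subtracting: σ = (-5.5 − -30)/(0.4677 − (-0.3853)) = 28.722.
Then μ = -30 − (-0.3853)·28.722 = -18.933.

μ = -18.933, σ = 28.722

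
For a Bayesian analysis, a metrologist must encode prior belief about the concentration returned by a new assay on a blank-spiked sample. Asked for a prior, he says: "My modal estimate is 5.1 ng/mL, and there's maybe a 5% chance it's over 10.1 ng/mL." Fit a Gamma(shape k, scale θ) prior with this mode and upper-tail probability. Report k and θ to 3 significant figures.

k ≈ 6.94, θ ≈ 0.859

Gamma(k,θ) with k>1 has mode (k−1)θ, so θ = 5.1/(k−1).
Need P(X < 10.1) = 0.95 with θ tied to k this way. Start at k = 2, θ = 5.1: P(X<10.1) ≈ 0.589.
Too low — raise k to concentrate. Iterating converges to k ≈ 6.94.
Then θ = 5.1/(6.94−1) ≈ 0.859.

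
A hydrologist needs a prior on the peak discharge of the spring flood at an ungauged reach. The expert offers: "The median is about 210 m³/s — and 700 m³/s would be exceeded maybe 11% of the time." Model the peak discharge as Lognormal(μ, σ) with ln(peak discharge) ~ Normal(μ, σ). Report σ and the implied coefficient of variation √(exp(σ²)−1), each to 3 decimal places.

σ ≈ 0.982, CV ≈ 1.273

If T ~ Lognormal(μ,σ) then ln T ~ Normal(μ,σ), so the p-quantile of ln T is μ + z_p·σ.
ln(210) = 5.347 and ln(700) = 6.551; z_{0.5} = 0, z_{0.89} = 1.227.
σ = (6.551 − 5.347)/(1.227 − (0)) = 0.982.
μ = 5.347 − (0)·0.982 = 5.347.
CV = √(exp(σ²)−1) = √(exp(0.9636)−1) = 1.273.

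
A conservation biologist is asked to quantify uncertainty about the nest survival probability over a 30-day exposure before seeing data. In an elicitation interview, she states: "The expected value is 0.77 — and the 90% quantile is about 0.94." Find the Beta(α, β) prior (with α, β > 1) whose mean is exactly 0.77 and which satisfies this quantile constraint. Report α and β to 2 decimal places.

α ≈ 5.54, β ≈ 1.66

With mean 0.77 fixed, write α = 0.77s, β = 0.23s where s = α+β.
Need P(θ < 0.94) = 0.9 under Beta(0.77s, 0.23s). Normal approximation: (q−m)/√(m(1−m)/s) ≈ z_{0.9} = 1.28, so s ≈ 0.77·0.23·(1.28)²/(0.94−0.77)² = 10.1.
At s = 10.1: P(θ<0.94) ≈ 0.944. Adjusting to match 0.9 gives s ≈ 7.20.
So α = 0.77·7.20 ≈ 5.54, β = 0.23·7.20 ≈ 1.66.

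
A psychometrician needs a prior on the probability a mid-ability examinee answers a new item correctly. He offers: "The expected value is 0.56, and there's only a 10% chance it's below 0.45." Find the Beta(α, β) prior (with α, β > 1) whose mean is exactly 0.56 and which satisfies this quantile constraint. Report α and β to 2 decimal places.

α ≈ 18.81, β ≈ 14.78

With mean 0.56 fixed, write α = 0.56s, β = 0.44s where s = α+β.
Need P(θ < 0.45) = 0.1 under Beta(0.56s, 0.44s). Normal approximation: (q−m)/√(m(1−m)/s) ≈ z_{0.1} = -1.28, so s ≈ 0.56·0.44·(-1.28)²/(0.45−0.56)² = 33.4.
At s = 33.4: P(θ<0.45) ≈ 0.100. Adjusting to match 0.1 gives s ≈ 33.58.
So α = 0.56·33.58 ≈ 18.81, β = 0.44·33.58 ≈ 14.78.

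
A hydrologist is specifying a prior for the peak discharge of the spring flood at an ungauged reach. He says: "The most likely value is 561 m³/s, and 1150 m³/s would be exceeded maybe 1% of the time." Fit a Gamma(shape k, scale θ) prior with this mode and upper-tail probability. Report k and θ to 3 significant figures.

k ≈ 10.5, θ ≈ 59.1

Gamma(k,θ) with k>1 has mode (k−1)θ, so θ = 561/(k−1).
Need P(X < 1150) = 0.99 with θ tied to k this way. Start at k = 2, θ = 561: P(X<1150) ≈ 0.607.
Too low — raise k to concentrate. Iterating converges to k ≈ 10.5.
Then θ = 561/(10.5−1) ≈ 59.1.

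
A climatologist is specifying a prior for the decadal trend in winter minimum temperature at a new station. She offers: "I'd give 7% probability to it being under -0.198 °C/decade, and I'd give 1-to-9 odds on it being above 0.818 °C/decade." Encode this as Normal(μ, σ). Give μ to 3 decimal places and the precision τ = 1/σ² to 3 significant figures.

The p-quantile of Normal(μ,σ) is μ + z_p·σ, with z_{0.07} = -1.476 and z_{0.9} = 1.282.
Eliminate σ: μ = (z₂·x₁ − z₁·x₂)/(z₂ − z₁) = (1.282·-0.198 − (-1.476)·0.818)/2.757 = 0.346.
Then σ = (x₂ − x₁)/(z₂ − z₁) = (0.818 − -0.198)/2.757 = 0.368.
Precision τ = 1/σ² = 1/0.3685² = 7.37.

μ = 0.346, τ = 7.37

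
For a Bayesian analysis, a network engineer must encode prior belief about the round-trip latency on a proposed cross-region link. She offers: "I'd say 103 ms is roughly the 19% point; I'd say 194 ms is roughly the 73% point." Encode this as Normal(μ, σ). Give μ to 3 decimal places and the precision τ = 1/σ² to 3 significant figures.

For Normal(μ,σ), the p-quantile is μ + z_p·σ. Here z_{0.19} = -0.8779, z_{0.73} = 0.6128.
So 103 = μ − 0.8779σ and 194 = μ + 0.6128σ.
Subtracting: σ = (194 − 103)/(0.6128 − (-0.8779)) = 61.045.
Then μ = 103 − (-0.8779)·61.045 = 156.591.
Precision τ = 1/σ² = 1/61.04² = 0.000268.

μ = 156.591, τ = 0.000268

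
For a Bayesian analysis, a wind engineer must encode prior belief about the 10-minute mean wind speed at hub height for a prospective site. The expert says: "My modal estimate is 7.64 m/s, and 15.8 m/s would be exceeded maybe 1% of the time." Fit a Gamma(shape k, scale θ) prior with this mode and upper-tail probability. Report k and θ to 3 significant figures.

k ≈ 10.2, θ ≈ 0.827

Gamma(k,θ) with k>1 has mode (k−1)θ, so θ = 7.64/(k−1).
Need P(X < 15.8) = 0.99 with θ tied to k this way. Start at k = 2, θ = 7.64: P(X<15.8) ≈ 0.612.
Too low — raise k to concentrate. Iterating converges to k ≈ 10.2.
Then θ = 7.64/(10.2−1) ≈ 0.827.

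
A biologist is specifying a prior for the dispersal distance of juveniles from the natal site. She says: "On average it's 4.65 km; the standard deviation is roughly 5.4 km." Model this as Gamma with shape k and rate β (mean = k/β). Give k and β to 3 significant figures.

k ≈ 0.742, β ≈ 0.159

For Gamma(k, rate β): mean = k/β, variance = k/β², so CV = 1/√k.
CV = SD/mean = 5.4/4.65 = 1.161, hence k = 1/CV² = 0.742.
Then β = k/mean = 0.742/4.65 = 0.159.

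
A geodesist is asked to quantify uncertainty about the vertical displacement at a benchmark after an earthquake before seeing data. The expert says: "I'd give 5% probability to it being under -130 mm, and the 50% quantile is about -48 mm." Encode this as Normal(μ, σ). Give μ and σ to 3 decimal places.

μ = -48.000, σ = 49.852

For Normal(μ,σ), the p-quantile is μ + z_p·σ. Here z_{0.05} = -1.645, z_{0.5} = 0.
So -130 = μ − 1.645σ and -48 = μ + 0σ.
Subtracting: σ = (-48 − -130)/(0 − (-1.645)) = 49.852.
Then μ = -130 − (-1.645)·49.852 = -48.000.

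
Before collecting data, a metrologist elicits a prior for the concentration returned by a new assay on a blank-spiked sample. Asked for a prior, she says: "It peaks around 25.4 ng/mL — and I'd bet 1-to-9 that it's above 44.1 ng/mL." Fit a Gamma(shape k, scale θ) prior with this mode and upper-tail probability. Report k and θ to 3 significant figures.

k ≈ 7.23, θ ≈ 4.07

Gamma(k,θ) with k>1 has mode (k−1)θ, so θ = 25.4/(k−1).
Need P(X < 44.1) = 0.9 with θ tied to k this way. Start at k = 2, θ = 25.4: P(X<44.1) ≈ 0.518.
Too low — raise k to concentrate. Iterating converges to k ≈ 7.23.
Then θ = 25.4/(7.23−1) ≈ 4.07.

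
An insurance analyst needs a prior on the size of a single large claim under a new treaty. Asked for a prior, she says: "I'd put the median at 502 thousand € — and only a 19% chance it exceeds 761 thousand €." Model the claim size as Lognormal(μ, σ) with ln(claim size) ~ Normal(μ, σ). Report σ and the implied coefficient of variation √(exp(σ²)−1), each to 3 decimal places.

σ ≈ 0.474, CV ≈ 0.502

If T ~ Lognormal(μ,σ) then ln T ~ Normal(μ,σ), so the p-quantile of ln T is μ + z_p·σ.
ln(502) = 6.219 and ln(761) = 6.635; z_{0.5} = 0, z_{0.81} = 0.8779.
σ = (6.635 − 6.219)/(0.8779 − (0)) = 0.474.
μ = 6.219 − (0)·0.474 = 6.219.
CV = √(exp(σ²)−1) = √(exp(0.2246)−1) = 0.502.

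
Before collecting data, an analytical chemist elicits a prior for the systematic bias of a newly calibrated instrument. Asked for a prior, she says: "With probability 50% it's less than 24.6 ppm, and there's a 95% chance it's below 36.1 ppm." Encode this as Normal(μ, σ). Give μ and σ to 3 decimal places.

For Normal(μ,σ), the p-quantile is μ + z_p·σ. Here z_{0.5} = 0, z_{0.95} = 1.645.
So 24.6 = μ + 0σ and 36.1 = μ + 1.645σ.
Subtracting: σ = (36.1 − 24.6)/(1.645 − (0)) = 6.992.
Then μ = 24.6 − (0)·6.992 = 24.600.

μ = 24.600, σ = 6.992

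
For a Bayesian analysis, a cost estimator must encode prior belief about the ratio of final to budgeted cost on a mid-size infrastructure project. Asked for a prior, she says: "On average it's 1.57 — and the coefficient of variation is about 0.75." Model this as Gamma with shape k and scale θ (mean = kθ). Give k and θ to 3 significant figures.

For Gamma(k, scale θ): mean = kθ, variance = kθ², so CV = 1/√k.
CV = 0.75, hence k = 1/CV² = 1.78.
Then θ = mean/k = 1.57/1.78 = 0.883.

k ≈ 1.78, θ ≈ 0.883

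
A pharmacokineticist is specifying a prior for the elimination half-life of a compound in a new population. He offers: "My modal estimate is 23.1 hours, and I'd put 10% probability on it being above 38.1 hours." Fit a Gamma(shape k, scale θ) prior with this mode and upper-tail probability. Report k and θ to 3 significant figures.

k ≈ 8.53, θ ≈ 3.07

Gamma(k,θ) with k>1 has mode (k−1)θ, so θ = 23.1/(k−1).
Need P(X < 38.1) = 0.9 with θ tied to k this way. Start at k = 2, θ = 23.1: P(X<38.1) ≈ 0.491.
Too low — raise k to concentrate. Iterating converges to k ≈ 8.53.
Then θ = 23.1/(8.53−1) ≈ 3.07.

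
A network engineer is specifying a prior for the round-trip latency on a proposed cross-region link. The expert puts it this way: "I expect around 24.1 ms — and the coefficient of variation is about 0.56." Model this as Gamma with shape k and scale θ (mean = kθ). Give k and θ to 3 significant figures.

k ≈ 3.19, θ ≈ 7.56

For Gamma(k, scale θ): mean = kθ, variance = kθ², so CV = 1/√k.
CV = 0.56, hence k = 1/CV² = 3.19.
Then θ = mean/k = 24.1/3.19 = 7.56.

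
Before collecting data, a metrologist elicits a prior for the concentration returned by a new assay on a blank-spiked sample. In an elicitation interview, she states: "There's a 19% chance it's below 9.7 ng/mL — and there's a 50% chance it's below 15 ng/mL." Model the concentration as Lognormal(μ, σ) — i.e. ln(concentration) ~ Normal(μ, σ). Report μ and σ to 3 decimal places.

μ ≈ 2.708, σ ≈ 0.497

If T ~ Lognormal(μ,σ) then ln T ~ Normal(μ,σ), so the p-quantile of ln T is μ + z_p·σ.
ln(9.7) = 2.272 and ln(15) = 2.708; z_{0.19} = -0.8779, z_{0.5} = 0.
σ = (2.708 − 2.272)/(0 − (-0.8779)) = 0.497.
μ = 2.272 − (-0.8779)·0.497 = 2.708.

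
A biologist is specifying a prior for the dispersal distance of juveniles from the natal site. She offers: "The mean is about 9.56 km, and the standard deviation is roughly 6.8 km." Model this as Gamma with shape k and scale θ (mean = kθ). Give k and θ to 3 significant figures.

For Gamma(k, scale θ): mean = kθ, variance = kθ², so CV = 1/√k.
CV = SD/mean = 6.8/9.56 = 0.7113, hence k = 1/CV² = 1.98.
Then θ = mean/k = 9.56/1.98 = 4.84.

k ≈ 1.98, θ ≈ 4.84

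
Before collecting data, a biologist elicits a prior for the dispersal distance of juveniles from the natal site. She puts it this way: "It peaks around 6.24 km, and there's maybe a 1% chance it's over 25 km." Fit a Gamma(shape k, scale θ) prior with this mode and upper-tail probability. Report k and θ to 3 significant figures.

Gamma(k,θ) with k>1 has mode (k−1)θ, so θ = 6.24/(k−1).
Need P(X < 25) = 0.99 with θ tied to k this way. Start at k = 2, θ = 6.24: P(X<25) ≈ 0.909.
Too low — raise k to concentrate. Iterating converges to k ≈ 3.17.
Then θ = 6.24/(3.17−1) ≈ 2.88.

k ≈ 3.17, θ ≈ 2.88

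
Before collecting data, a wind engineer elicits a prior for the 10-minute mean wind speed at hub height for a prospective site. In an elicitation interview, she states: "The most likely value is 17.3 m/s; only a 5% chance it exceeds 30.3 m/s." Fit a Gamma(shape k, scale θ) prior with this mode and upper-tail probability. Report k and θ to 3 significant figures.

Gamma(k,θ) with k>1 has mode (k−1)θ, so θ = 17.3/(k−1).
Need P(X < 30.3) = 0.95 with θ tied to k this way. Start at k = 2, θ = 17.3: P(X<30.3) ≈ 0.523.
Too low — raise k to concentrate. Iterating converges to k ≈ 9.88.
Then θ = 17.3/(9.88−1) ≈ 1.95.

k ≈ 9.88, θ ≈ 1.95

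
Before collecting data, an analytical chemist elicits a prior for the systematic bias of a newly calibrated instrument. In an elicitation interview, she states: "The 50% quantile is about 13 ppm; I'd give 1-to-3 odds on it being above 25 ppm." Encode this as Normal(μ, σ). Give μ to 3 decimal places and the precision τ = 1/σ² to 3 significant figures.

μ = 13.000, τ = 0.00316

For Normal(μ,σ), the p-quantile is μ + z_p·σ. Here z_{0.5} = 0, z_{0.75} = 0.6745.
So 13 = μ + 0σ and 25 = μ + 0.6745σ.
Subtracting: σ = (25 − 13)/(0.6745 − (0)) = 17.791.
Then μ = 13 − (0)·17.791 = 13.000.
Precision τ = 1/σ² = 1/17.79² = 0.00316.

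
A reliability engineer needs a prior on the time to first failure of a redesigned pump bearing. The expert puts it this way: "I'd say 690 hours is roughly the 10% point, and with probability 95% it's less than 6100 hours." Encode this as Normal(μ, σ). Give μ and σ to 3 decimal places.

For Normal(μ,σ), the p-quantile is μ + z_p·σ. Here z_{0.1} = -1.282, z_{0.95} = 1.645.
So 690 = μ − 1.282σ and 6100 = μ + 1.645σ.
Subtracting: σ = (6100 − 690)/(1.645 − (-1.282)) = 1848.685.
Then μ = 690 − (-1.282)·1848.685 = 3059.185.

μ = 3059.185, σ = 1848.685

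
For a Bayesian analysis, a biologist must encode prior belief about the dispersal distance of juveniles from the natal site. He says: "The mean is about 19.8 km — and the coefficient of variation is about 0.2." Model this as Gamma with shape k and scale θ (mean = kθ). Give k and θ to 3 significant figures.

For Gamma(k, scale θ): mean = kθ, variance = kθ², so CV = 1/√k.
CV = 0.2, hence k = 1/CV² = 25.
Then θ = mean/k = 19.8/25 = 0.792.

k ≈ 25, θ ≈ 0.792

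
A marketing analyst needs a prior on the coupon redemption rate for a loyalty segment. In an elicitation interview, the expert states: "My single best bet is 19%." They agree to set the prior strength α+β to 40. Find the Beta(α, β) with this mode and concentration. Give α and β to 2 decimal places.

For α,β > 1 the Beta mode is (α−1)/(α+β−2). With α+β = 40, the mode is (α−1)/38.
Set (α−1)/38 = 0.19 → α = 1 + 0.19·38 = 8.22.
β = 40 − α = 31.78.

α = 8.22, β = 31.78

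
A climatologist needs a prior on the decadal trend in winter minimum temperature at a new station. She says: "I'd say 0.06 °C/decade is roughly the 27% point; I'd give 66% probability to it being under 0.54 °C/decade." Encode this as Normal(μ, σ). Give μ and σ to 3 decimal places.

For Normal(μ,σ), the p-quantile is μ + z_p·σ. Here z_{0.27} = -0.6128, z_{0.66} = 0.4125.
So 0.06 = μ − 0.6128σ and 0.54 = μ + 0.4125σ.
Subtracting: σ = (0.54 − 0.06)/(0.4125 − (-0.6128)) = 0.468.
Then μ = 0.06 − (-0.6128)·0.468 = 0.347.

μ = 0.347, σ = 0.468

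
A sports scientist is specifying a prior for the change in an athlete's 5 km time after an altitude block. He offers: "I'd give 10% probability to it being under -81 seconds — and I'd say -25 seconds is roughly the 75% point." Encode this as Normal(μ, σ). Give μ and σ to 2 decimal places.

μ = -44.31, σ = 28.63

The p-quantile of Normal(μ,σ) is μ + z_p·σ, with z_{0.1} = -1.282 and z_{0.75} = 0.6745.
Eliminate σ: μ = (z₂·x₁ − z₁·x₂)/(z₂ − z₁) = (0.6745·-81 − (-1.282)·-25)/1.956 = -44.31.
Then σ = (x₂ − x₁)/(z₂ − z₁) = (-25 − -81)/1.956 = 28.63.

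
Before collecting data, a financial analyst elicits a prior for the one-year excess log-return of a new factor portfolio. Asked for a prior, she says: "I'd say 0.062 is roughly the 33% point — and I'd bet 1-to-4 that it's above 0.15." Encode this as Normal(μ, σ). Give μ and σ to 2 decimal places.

μ = 0.09, σ = 0.07

The p-quantile of Normal(μ,σ) is μ + z_p·σ, with z_{0.33} = -0.4399 and z_{0.8} = 0.8416.
Eliminate σ: μ = (z₂·x₁ − z₁·x₂)/(z₂ − z₁) = (0.8416·0.062 − (-0.4399)·0.15)/1.282 = 0.09.
Then σ = (x₂ − x₁)/(z₂ − z₁) = (0.15 − 0.062)/1.282 = 0.07.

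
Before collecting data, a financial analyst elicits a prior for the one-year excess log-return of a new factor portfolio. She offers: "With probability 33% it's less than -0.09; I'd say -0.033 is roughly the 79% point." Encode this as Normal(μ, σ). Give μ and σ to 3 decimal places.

μ = -0.070, σ = 0.046

For Normal(μ,σ), the p-quantile is μ + z_p·σ. Here z_{0.33} = -0.4399, z_{0.79} = 0.8064.
So -0.09 = μ − 0.4399σ and -0.033 = μ + 0.8064σ.
Subtracting: σ = (-0.033 − -0.09)/(0.8064 − (-0.4399)) = 0.046.
Then μ = -0.09 − (-0.4399)·0.046 = -0.070.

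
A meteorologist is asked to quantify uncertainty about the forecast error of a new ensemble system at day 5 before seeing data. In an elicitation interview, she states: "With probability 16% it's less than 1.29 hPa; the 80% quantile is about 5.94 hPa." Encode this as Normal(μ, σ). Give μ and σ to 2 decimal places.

μ = 3.81, σ = 2.53

The p-quantile of Normal(μ,σ) is μ + z_p·σ, with z_{0.16} = -0.9945 and z_{0.8} = 0.8416.
Eliminate σ: μ = (z₂·x₁ − z₁·x₂)/(z₂ − z₁) = (0.8416·1.29 − (-0.9945)·5.94)/1.836 = 3.81.
Then σ = (x₂ − x₁)/(z₂ − z₁) = (5.94 − 1.29)/1.836 = 2.53.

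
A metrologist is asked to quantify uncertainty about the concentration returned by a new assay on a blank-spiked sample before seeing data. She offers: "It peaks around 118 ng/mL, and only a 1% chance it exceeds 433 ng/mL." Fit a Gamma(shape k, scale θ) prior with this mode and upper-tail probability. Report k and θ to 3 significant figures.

k ≈ 3.53, θ ≈ 46.6

Gamma(k,θ) with k>1 has mode (k−1)θ, so θ = 118/(k−1).
Need P(X < 433) = 0.99 with θ tied to k this way. Start at k = 2, θ = 118: P(X<433) ≈ 0.881.
Too low — raise k to concentrate. Iterating converges to k ≈ 3.53.
Then θ = 118/(3.53−1) ≈ 46.6.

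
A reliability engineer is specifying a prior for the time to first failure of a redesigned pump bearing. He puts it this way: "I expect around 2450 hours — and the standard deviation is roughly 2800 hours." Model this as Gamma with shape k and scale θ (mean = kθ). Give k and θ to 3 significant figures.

For Gamma(k, scale θ): mean = kθ, variance = kθ², so CV = 1/√k.
CV = SD/mean = 2800/2450 = 1.143, hence k = 1/CV² = 0.766.
Then θ = mean/k = 2450/0.766 = 3200.

k ≈ 0.766, θ ≈ 3200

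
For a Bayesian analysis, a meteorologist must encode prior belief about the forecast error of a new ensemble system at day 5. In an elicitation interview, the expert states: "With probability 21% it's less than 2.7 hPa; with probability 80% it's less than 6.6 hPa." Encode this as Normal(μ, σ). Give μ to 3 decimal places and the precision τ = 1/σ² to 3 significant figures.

The p-quantile of Normal(μ,σ) is μ + z_p·σ, with z_{0.21} = -0.8064 and z_{0.8} = 0.8416.
Eliminate σ: μ = (z₂·x₁ − z₁·x₂)/(z₂ − z₁) = (0.8416·2.7 − (-0.8064)·6.6)/1.648 = 4.608.
Then σ = (x₂ − x₁)/(z₂ − z₁) = (6.6 − 2.7)/1.648 = 2.366.
Precision τ = 1/σ² = 1/2.366² = 0.179.

μ = 4.608, τ = 0.179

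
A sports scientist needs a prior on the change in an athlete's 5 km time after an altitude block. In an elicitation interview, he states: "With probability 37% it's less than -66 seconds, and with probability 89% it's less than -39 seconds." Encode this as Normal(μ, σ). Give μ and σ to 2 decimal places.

For Normal(μ,σ), the p-quantile is μ + z_p·σ. Here z_{0.37} = -0.3319, z_{0.89} = 1.227.
So -66 = μ − 0.3319σ and -39 = μ + 1.227σ.
Subtracting: σ = (-39 − -66)/(1.227 − (-0.3319)) = 17.33.
Then μ = -66 − (-0.3319)·17.33 = -60.25.

μ = -60.25, σ = 17.33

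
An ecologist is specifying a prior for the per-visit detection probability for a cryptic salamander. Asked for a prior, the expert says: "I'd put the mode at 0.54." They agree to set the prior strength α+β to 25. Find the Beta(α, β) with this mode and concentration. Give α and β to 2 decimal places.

α = 13.42, β = 11.58

For α,β > 1 the Beta mode is (α−1)/(α+β−2). With α+β = 25, the mode is (α−1)/23.
Set (α−1)/23 = 0.54 → α = 1 + 0.54·23 = 13.42.
β = 25 − α = 11.58.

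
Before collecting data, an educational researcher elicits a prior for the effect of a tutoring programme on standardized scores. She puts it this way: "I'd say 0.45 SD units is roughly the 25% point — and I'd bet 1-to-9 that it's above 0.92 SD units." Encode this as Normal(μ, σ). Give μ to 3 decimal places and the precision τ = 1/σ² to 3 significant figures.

The p-quantile of Normal(μ,σ) is μ + z_p·σ, with z_{0.25} = -0.6745 and z_{0.9} = 1.282.
Eliminate σ: μ = (z₂·x₁ − z₁·x₂)/(z₂ − z₁) = (1.282·0.45 − (-0.6745)·0.92)/1.956 = 0.612.
Then σ = (x₂ − x₁)/(z₂ − z₁) = (0.92 − 0.45)/1.956 = 0.240.
Precision τ = 1/σ² = 1/0.2403² = 17.3.

μ = 0.612, τ = 17.3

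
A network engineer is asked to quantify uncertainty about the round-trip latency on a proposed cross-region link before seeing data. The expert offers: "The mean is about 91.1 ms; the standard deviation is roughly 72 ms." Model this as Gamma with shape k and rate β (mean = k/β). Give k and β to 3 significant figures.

For Gamma(k, rate β): mean = k/β, variance = k/β², so CV = 1/√k.
CV = SD/mean = 72/91.1 = 0.7903, hence k = 1/CV² = 1.6.
Then β = k/mean = 1.6/91.1 = 0.0176.

k ≈ 1.6, β ≈ 0.0176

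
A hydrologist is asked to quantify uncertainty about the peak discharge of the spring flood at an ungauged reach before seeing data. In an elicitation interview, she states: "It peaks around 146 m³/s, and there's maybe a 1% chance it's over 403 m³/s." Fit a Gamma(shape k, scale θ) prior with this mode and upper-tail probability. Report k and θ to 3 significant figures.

k ≈ 5.45, θ ≈ 32.8

Gamma(k,θ) with k>1 has mode (k−1)θ, so θ = 146/(k−1).
Need P(X < 403) = 0.99 with θ tied to k this way. Start at k = 2, θ = 146: P(X<403) ≈ 0.762.
Too low — raise k to concentrate. Iterating converges to k ≈ 5.45.
Then θ = 146/(5.45−1) ≈ 32.8.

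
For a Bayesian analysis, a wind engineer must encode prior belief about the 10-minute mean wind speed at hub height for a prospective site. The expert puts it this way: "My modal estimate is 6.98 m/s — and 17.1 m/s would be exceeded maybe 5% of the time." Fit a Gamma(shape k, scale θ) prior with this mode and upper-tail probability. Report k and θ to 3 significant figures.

k ≈ 4.39, θ ≈ 2.06

Gamma(k,θ) with k>1 has mode (k−1)θ, so θ = 6.98/(k−1).
Need P(X < 17.1) = 0.95 with θ tied to k this way. Start at k = 2, θ = 6.98: P(X<17.1) ≈ 0.702.
Too low — raise k to concentrate. Iterating converges to k ≈ 4.39.
Then θ = 6.98/(4.39−1) ≈ 2.06.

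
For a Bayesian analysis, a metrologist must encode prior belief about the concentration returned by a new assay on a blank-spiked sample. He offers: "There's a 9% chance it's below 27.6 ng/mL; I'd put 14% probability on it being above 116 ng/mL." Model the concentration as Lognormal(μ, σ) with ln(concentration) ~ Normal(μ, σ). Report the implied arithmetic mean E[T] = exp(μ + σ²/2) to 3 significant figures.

E[T] ≈ 72.9 ng/mL

If T ~ Lognormal(μ,σ) then ln T ~ Normal(μ,σ), so the p-quantile of ln T is μ + z_p·σ.
ln(27.6) = 3.318 and ln(116) = 4.754; z_{0.09} = -1.341, z_{0.86} = 1.08.
σ = (4.754 − 3.318)/(1.08 − (-1.341)) = 0.593.
μ = 3.318 − (-1.341)·0.593 = 4.113.
E[T] = exp(μ + σ²/2) = exp(4.113 + 0.1758) = 72.9 ng/mL.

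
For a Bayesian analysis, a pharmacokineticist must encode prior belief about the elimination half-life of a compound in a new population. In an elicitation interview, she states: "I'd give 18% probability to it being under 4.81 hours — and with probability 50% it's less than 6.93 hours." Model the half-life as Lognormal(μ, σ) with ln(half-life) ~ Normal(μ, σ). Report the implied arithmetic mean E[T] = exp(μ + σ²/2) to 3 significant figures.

If T ~ Lognormal(μ,σ) then ln T ~ Normal(μ,σ), so the p-quantile of ln T is μ + z_p·σ.
ln(4.81) = 1.571 and ln(6.93) = 1.936; z_{0.18} = -0.9154, z_{0.5} = 0.
σ = (1.936 − 1.571)/(0 − (-0.9154)) = 0.399.
μ = 1.571 − (-0.9154)·0.399 = 1.936.
E[T] = exp(μ + σ²/2) = exp(1.936 + 0.0796) = 7.5 hours.

E[T] ≈ 7.5 hours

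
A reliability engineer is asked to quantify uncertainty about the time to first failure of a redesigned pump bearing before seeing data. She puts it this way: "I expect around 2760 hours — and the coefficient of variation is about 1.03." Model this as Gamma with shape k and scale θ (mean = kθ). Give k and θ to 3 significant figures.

k ≈ 0.943, θ ≈ 2930

For Gamma(k, scale θ): mean = kθ, variance = kθ², so CV = 1/√k.
CV = 1.03, hence k = 1/CV² = 0.943.
Then θ = mean/k = 2760/0.943 = 2930.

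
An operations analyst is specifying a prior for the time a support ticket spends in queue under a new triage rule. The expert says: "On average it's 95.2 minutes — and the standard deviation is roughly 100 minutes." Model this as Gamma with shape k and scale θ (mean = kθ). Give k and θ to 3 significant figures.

k ≈ 0.906, θ ≈ 105

For Gamma(k, scale θ): mean = kθ, variance = kθ², so CV = 1/√k.
CV = SD/mean = 100/95.2 = 1.05, hence k = 1/CV² = 0.906.
Then θ = mean/k = 95.2/0.906 = 105.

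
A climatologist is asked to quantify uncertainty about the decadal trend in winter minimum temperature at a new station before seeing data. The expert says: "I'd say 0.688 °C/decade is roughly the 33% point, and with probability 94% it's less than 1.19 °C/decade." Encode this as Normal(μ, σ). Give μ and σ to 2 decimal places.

μ = 0.80, σ = 0.25

The p-quantile of Normal(μ,σ) is μ + z_p·σ, with z_{0.33} = -0.4399 and z_{0.94} = 1.555.
Eliminate σ: μ = (z₂·x₁ − z₁·x₂)/(z₂ − z₁) = (1.555·0.688 − (-0.4399)·1.19)/1.995 = 0.80.
Then σ = (x₂ − x₁)/(z₂ − z₁) = (1.19 − 0.688)/1.995 = 0.25.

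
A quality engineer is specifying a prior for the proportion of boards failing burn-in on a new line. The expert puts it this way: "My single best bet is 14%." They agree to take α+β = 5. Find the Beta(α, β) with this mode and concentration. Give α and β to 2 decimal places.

α = 1.42, β = 3.58

For α,β > 1 the Beta mode is (α−1)/(α+β−2). With α+β = 5, the mode is (α−1)/3.
Set (α−1)/3 = 0.14 → α = 1 + 0.14·3 = 1.42.
β = 5 − α = 3.58.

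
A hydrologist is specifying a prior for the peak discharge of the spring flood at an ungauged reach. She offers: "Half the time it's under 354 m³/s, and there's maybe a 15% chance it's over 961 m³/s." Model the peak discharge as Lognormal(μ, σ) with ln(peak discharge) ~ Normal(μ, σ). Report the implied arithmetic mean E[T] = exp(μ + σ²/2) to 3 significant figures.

If T ~ Lognormal(μ,σ) then ln T ~ Normal(μ,σ), so the p-quantile of ln T is μ + z_p·σ.
ln(354) = 5.869 and ln(961) = 6.868; z_{0.5} = 0, z_{0.85} = 1.036.
σ = (6.868 − 5.869)/(1.036 − (0)) = 0.964.
μ = 5.869 − (0)·0.964 = 5.869.
E[T] = exp(μ + σ²/2) = exp(5.869 + 0.4642) = 563 m³/s.

E[T] ≈ 563 m³/s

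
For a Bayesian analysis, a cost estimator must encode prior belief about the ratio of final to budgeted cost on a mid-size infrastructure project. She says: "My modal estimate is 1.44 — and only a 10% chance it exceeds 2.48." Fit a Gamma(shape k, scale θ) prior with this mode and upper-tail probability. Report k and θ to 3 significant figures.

Gamma(k,θ) with k>1 has mode (k−1)θ, so θ = 1.44/(k−1).
Need P(X < 2.48) = 0.9 with θ tied to k this way. Start at k = 2, θ = 1.44: P(X<2.48) ≈ 0.514.
Too low — raise k to concentrate. Iterating converges to k ≈ 7.42.
Then θ = 1.44/(7.42−1) ≈ 0.224.

k ≈ 7.42, θ ≈ 0.224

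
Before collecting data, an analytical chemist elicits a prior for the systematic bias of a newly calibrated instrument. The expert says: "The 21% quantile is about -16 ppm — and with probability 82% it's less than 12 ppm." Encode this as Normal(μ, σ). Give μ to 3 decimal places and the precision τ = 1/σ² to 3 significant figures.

μ = -2.886, τ = 0.00378

For Normal(μ,σ), the p-quantile is μ + z_p·σ. Here z_{0.21} = -0.8064, z_{0.82} = 0.9154.
So -16 = μ − 0.8064σ and 12 = μ + 0.9154σ.
Subtracting: σ = (12 − -16)/(0.9154 − (-0.8064)) = 16.262.
Then μ = -16 − (-0.8064)·16.262 = -2.886.
Precision τ = 1/σ² = 1/16.26² = 0.00378.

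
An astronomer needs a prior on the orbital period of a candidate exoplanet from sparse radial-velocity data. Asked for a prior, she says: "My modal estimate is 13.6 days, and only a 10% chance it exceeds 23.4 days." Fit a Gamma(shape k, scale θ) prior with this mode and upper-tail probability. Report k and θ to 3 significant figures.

Gamma(k,θ) with k>1 has mode (k−1)θ, so θ = 13.6/(k−1).
Need P(X < 23.4) = 0.9 with θ tied to k this way. Start at k = 2, θ = 13.6: P(X<23.4) ≈ 0.513.
Too low — raise k to concentrate. Iterating converges to k ≈ 7.44.
Then θ = 13.6/(7.44−1) ≈ 2.11.

k ≈ 7.44, θ ≈ 2.11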